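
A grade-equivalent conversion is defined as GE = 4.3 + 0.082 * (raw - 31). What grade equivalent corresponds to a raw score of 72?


raw - median = 72 - 31 = 41
slope * diff = 0.082 * 41 = 3.362
GE = 4.3 + 3.362
GE = 7.662

7.662


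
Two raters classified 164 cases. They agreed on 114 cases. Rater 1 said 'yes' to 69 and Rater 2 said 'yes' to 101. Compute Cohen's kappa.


P_o = 114/164 = 0.695122
P_e = (69*101 + 95*63) / 26896 = 0.481633
kappa = (P_o - P_e) / (1 - P_e)
kappa = (0.695122 - 0.481633) / (1 - 0.481633)
kappa = 0.4118

0.4118


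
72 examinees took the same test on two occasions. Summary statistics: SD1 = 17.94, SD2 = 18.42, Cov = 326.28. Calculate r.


r = cov(X,Y) / (SD_X * SD_Y)
r = 326.28 / (17.94 * 18.42)
r = 326.28 / 330.4548
r = 0.9874

0.9874


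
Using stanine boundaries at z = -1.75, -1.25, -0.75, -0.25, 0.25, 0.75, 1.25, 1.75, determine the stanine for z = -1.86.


Stanine boundaries: [-1.75, -1.25, -0.75, -0.25, 0.25, 0.75, 1.25, 1.75]
z = -1.86
Check each boundary:
  z < -1.75
  z < -1.25
  z < -0.75
  z < -0.25
  z < 0.25
  z < 0.75
  z < 1.25
  z < 1.75
Highest qualifying boundary gives stanine = 1

1


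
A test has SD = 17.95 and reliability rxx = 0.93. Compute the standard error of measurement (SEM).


SEM = SD * sqrt(1 - rxx)
SEM = 17.95 * sqrt(1 - 0.93)
SEM = 17.95 * sqrt(0.07) = 17.95 * 0.264575
SEM = 4.7491

4.7491


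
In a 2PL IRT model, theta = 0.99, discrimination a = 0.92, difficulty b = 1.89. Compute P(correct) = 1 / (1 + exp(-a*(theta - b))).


a*(theta - b) = 0.92 * (0.99 - 1.89) = -0.828
exp(--0.828) = 2.2887
P = 1 / (1 + 2.2887)
P = 0.3041

0.3041


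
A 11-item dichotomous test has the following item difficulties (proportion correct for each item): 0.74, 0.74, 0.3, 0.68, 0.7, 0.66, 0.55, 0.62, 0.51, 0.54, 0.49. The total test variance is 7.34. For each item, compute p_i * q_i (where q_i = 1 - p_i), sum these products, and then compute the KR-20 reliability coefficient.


For each item, compute p_i * q_i:
  Item 1: 0.74 * 0.26 = 0.1924
  Item 2: 0.74 * 0.26 = 0.1924
  Item 3: 0.3 * 0.7 = 0.21
  Item 4: 0.68 * 0.32 = 0.2176
  Item 5: 0.7 * 0.3 = 0.21
  Item 6: 0.66 * 0.34 = 0.2244
  Item 7: 0.55 * 0.45 = 0.2475
  Item 8: 0.62 * 0.38 = 0.2356
  Item 9: 0.51 * 0.49 = 0.2499
  Item 10: 0.54 * 0.46 = 0.2484
  Item 11: 0.49 * 0.51 = 0.2499
Sum(p_i * q_i) = 0.1924 + 0.1924 + 0.21 + 0.2176 + 0.21 + 0.2244 + 0.2475 + 0.2356 + 0.2499 + 0.2484 + 0.2499 = 2.4781
KR-20 = (k/(k-1)) * (1 - Sum(p_i*q_i) / Var_total)
= (11/10) * (1 - 2.4781/7.34)
= 1.1 * 0.6624
KR-20 = 0.7286

0.7286


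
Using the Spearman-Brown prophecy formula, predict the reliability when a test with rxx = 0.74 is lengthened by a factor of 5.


r_new = (n * rxx) / (1 + (n-1) * rxx)
r_new = (5 * 0.74) / (1 + 4 * 0.74)
r_new = 3.7 / 3.96
r_new = 0.9343

0.9343


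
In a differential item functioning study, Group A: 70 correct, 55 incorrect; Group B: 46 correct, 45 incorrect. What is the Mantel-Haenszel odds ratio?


Odds_A = 70/55 = 1.2727
Odds_B = 46/45 = 1.0222
OR = Odds_A / Odds_B = 1.2727 / 1.0222
Exactly, OR = (70 * 45) / (55 * 46) = 3150 / 2530
OR = 1.2451

1.2451


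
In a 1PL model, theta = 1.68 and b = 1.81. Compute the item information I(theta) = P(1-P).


P = 1/(1+exp(-(1.68-1.81))) = 0.4675
I = P*(1-P) = 0.4675 * 0.5325
I = 0.2489

0.2489


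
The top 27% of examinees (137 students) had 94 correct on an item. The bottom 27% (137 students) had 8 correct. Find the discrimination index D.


p_upper = 94/137 = 0.6861
p_lower = 8/137 = 0.0584
D = 0.6861 - 0.0584 = 0.6277

0.6277


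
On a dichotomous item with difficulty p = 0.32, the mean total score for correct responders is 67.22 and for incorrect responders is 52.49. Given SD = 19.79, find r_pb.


q = 1 - p = 0.68
rpb = ((M1 - M0) / SD) * sqrt(p * q)
rpb = ((67.22 - 52.49) / 19.79) * sqrt(0.32 * 0.68)
rpb = 0.3472

0.3472


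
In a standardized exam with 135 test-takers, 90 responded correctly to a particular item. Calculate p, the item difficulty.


Item difficulty p = number correct / total examinees
p = 90 / 135
p = 0.6667

0.6667


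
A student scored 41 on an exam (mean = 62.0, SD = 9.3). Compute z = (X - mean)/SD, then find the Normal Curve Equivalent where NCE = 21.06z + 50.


z = (X - mean) / SD = (41 - 62.0) / 9.3
z = -21.0 / 9.3
z = -2.2581
NCE = NCE = 21.06z + 50
Carry z at full precision (z = -21.0 / 9.3) into the conversion:
NCE = 21.06 * (-21.0 / 9.3) + 50 = -442.26 / 9.3 + 50
NCE = -47.5548 + 50
NCE = 2.4452

2.4452


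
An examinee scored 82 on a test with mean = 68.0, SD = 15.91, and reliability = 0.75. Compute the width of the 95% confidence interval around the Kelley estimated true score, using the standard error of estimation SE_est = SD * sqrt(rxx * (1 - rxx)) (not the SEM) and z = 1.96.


True score estimate = 0.75*82 + 0.25*68.0 = 78.5
SE_est = SD * sqrt(rxx * (1 - rxx)) = 15.91 * sqrt(0.75 * 0.25) = 15.91 * sqrt(0.1875) = 6.889232
CI = T_est +/- z * SE_est, so width = 2 * z * SE_est = 2 * 1.96 * 6.889232
Width = 27.0058

27.0058


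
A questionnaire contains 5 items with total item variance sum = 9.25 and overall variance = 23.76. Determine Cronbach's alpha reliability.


alpha = (k/(k-1)) * (1 - sum(si^2)/s_total^2)
= (5/4) * (1 - 9.25/23.76)
alpha = 0.7634

0.7634


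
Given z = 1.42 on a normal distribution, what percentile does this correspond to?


CDF(z) = 0.5 * (1 + erf(z/sqrt(2)))
erf(1.0041) = 0.8444
CDF = 0.9222
Percentile rank = 0.9222 * 100 = 92.22

92.22


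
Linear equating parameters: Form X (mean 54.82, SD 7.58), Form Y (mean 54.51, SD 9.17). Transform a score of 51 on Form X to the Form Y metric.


slope = SD_Y / SD_X = 9.17 / 7.58 ~ 1.2098
intercept = mean_Y - slope * mean_X = 54.51 - (9.17 / 7.58) * 54.82 ~ -11.8092
Y = slope * X + intercept. To avoid rounding drift from the rounded slope/intercept, evaluate the equivalent form Y = mean_Y + SD_Y * (X - mean_X) / SD_X at full precision:
Y = 54.51 + 9.17 * (51 - 54.82) / 7.58
Y = 54.51 - 9.17 * 3.82 / 7.58
Y = 54.51 - 35.0294 / 7.58
Y = 54.51 - 4.6213
Y = 49.8887

49.8887


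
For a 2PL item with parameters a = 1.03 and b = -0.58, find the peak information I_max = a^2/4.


For 2PL, max info at theta = b = -0.58
I_max = a^2 / 4 = 1.03^2 / 4
= 1.0609 / 4
I_max = 0.2652

0.2652


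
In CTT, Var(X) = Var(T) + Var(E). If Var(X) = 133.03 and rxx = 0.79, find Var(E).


var_true = rxx * var_obs = 0.79 * 133.03 = 105.0937
var_error = var_obs - var_true
var_error = 133.03 - 105.0937
var_error = 27.9363

27.9363


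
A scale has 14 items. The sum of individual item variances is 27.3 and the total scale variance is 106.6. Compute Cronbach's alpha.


alpha = (k/(k-1)) * (1 - sum(si^2)/s_total^2)
= (14/13) * (1 - 27.3/106.6)
alpha = 0.8011

0.8011


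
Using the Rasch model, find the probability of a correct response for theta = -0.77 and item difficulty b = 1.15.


theta - b = -0.77 - 1.15 = -1.92
exp(-(theta - b)) = exp(1.92) = 6.821
P = 1 / (1 + 6.821)
P = 0.1279

0.1279


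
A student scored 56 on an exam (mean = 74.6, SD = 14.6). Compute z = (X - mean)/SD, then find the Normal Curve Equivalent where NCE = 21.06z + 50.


z = (X - mean) / SD = (56 - 74.6) / 14.6
z = -18.6 / 14.6
z = -1.274
NCE = NCE = 21.06z + 50
Carry z at full precision (z = -18.6 / 14.6) into the conversion:
NCE = 21.06 * (-18.6 / 14.6) + 50 = -391.716 / 14.6 + 50
NCE = -26.8299 + 50
NCE = 23.1701

23.1701


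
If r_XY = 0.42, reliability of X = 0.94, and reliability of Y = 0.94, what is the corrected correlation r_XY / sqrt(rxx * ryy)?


r_corrected = rxy / sqrt(rxx * ryy)
= 0.42 / sqrt(0.94 * 0.94)
= 0.42 / sqrt(0.8836)
= 0.42 / 0.94
r_corrected = 0.4468

0.4468


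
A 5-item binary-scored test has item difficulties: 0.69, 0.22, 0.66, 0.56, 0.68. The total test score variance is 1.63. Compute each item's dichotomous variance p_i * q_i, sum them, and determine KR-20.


For each item, compute p_i * q_i:
  Item 1: 0.69 * 0.31 = 0.2139
  Item 2: 0.22 * 0.78 = 0.1716
  Item 3: 0.66 * 0.34 = 0.2244
  Item 4: 0.56 * 0.44 = 0.2464
  Item 5: 0.68 * 0.32 = 0.2176
Sum(p_i * q_i) = 0.2139 + 0.1716 + 0.2244 + 0.2464 + 0.2176 = 1.0739
KR-20 = (k/(k-1)) * (1 - Sum(p_i*q_i) / Var_total)
= (5/4) * (1 - 1.0739/1.63)
= 1.25 * 0.3412
KR-20 = 0.4265

0.4265


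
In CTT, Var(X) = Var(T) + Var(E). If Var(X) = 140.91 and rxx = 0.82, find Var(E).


var_true = rxx * var_obs = 0.82 * 140.91 = 115.5462
var_error = var_obs - var_true
var_error = 140.91 - 115.5462
var_error = 25.3638

25.3638


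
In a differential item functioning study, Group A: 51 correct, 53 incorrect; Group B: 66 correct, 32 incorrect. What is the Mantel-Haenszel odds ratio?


Odds_A = 51/53 = 0.9623
Odds_B = 66/32 = 2.0625
OR = Odds_A / Odds_B = 0.9623 / 2.0625
Exactly, OR = (51 * 32) / (53 * 66) = 1632 / 3498
OR = 0.4666

0.4666


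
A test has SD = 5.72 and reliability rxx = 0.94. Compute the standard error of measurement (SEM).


SEM = SD * sqrt(1 - rxx)
SEM = 5.72 * sqrt(1 - 0.94)
SEM = 5.72 * sqrt(0.06) = 5.72 * 0.244949
SEM = 1.4011

1.4011


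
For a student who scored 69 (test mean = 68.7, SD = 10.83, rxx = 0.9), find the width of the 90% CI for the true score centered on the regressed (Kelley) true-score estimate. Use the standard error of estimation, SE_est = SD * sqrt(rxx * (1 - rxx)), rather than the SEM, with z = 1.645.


True score estimate = 0.9*69 + 0.1*68.7 = 68.97
SE_est = SD * sqrt(rxx * (1 - rxx)) = 10.83 * sqrt(0.9 * 0.1) = 10.83 * sqrt(0.09) = 3.249
CI = T_est +/- z * SE_est, so width = 2 * z * SE_est = 2 * 1.645 * 3.249
Width = 10.6892

10.6892


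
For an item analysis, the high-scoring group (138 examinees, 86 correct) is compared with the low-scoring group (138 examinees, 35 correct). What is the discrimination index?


p_upper = 86/138 = 0.6232
p_lower = 35/138 = 0.2536
D = 0.6232 - 0.2536 = 0.3696

0.3696


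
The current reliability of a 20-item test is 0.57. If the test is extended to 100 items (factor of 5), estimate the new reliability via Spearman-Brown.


r_new = (n * rxx) / (1 + (n-1) * rxx)
r_new = (5 * 0.57) / (1 + 4 * 0.57)
r_new = 2.85 / 3.28
r_new = 0.8689

0.8689


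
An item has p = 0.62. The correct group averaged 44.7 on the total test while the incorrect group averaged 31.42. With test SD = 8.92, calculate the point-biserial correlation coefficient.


q = 1 - p = 0.38
rpb = ((M1 - M0) / SD) * sqrt(p * q)
rpb = ((44.7 - 31.42) / 8.92) * sqrt(0.62 * 0.38)
rpb = 0.7226

0.7226


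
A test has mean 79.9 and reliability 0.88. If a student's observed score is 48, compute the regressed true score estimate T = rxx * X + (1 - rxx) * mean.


T_est = rxx * X + (1 - rxx) * mean
T_est = 0.88 * 48 + 0.12 * 79.9
T_est = 42.24 + 9.588
T_est = 51.828

51.828


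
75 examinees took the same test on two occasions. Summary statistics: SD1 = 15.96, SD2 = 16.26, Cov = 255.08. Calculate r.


r = cov(X,Y) / (SD_X * SD_Y)
r = 255.08 / (15.96 * 16.26)
r = 255.08 / 259.5096
r = 0.9829

0.9829


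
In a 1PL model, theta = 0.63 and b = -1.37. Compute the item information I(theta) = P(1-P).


P = 1/(1+exp(-(0.63--1.37))) = 0.8808
I = P*(1-P) = 0.8808 * 0.1192
I = 0.105

0.105


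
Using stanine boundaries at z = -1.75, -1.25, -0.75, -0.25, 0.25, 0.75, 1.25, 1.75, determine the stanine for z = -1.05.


Stanine boundaries: [-1.75, -1.25, -0.75, -0.25, 0.25, 0.75, 1.25, 1.75]
z = -1.05
Check each boundary:
  z >= -1.75 -> could be stanine 2
  z >= -1.25 -> could be stanine 3
  z < -0.75
  z < -0.25
  z < 0.25
  z < 0.75
  z < 1.25
  z < 1.75
Highest qualifying boundary gives stanine = 3

3


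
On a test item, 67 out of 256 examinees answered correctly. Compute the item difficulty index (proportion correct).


Item difficulty p = number correct / total examinees
p = 67 / 256
p = 0.2617

0.2617


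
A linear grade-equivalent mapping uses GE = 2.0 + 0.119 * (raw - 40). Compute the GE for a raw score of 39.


raw - median = 39 - 40 = -1
slope * diff = 0.119 * -1 = -0.119
GE = 2.0 + -0.119
GE = 1.881

1.881


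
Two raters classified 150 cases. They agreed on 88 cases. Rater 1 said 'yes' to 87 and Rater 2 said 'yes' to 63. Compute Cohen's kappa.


P_o = 88/150 = 0.586667
P_e = (87*63 + 63*87) / 22500 = 0.4872
kappa = (P_o - P_e) / (1 - P_e)
kappa = (0.586667 - 0.4872) / (1 - 0.4872)
kappa = 0.194

0.194


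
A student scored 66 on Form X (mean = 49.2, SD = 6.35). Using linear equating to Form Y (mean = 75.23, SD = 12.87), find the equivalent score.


slope = SD_Y / SD_X = 12.87 / 6.35 ~ 2.0268
intercept = mean_Y - slope * mean_X = 75.23 - (12.87 / 6.35) * 49.2 ~ -24.4872
Y = slope * X + intercept. To avoid rounding drift from the rounded slope/intercept, evaluate the equivalent form Y = mean_Y + SD_Y * (X - mean_X) / SD_X at full precision:
Y = 75.23 + 12.87 * (66 - 49.2) / 6.35
Y = 75.23 + 12.87 * 16.8 / 6.35
Y = 75.23 + 216.216 / 6.35
Y = 75.23 + 34.0498
Y = 109.2798

109.2798


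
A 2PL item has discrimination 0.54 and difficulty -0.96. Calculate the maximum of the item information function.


For 2PL, max info at theta = b = -0.96
I_max = a^2 / 4 = 0.54^2 / 4
= 0.2916 / 4
I_max = 0.0729

0.0729


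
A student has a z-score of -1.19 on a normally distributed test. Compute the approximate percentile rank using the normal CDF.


CDF(z) = 0.5 * (1 + erf(z/sqrt(2)))
erf(-0.8415) = -0.766
CDF = 0.117
Percentile rank = 0.117 * 100 = 11.7

11.7


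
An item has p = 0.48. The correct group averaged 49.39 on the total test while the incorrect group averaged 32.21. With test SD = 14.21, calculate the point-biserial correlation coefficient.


q = 1 - p = 0.52
rpb = ((M1 - M0) / SD) * sqrt(p * q)
rpb = ((49.39 - 32.21) / 14.21) * sqrt(0.48 * 0.52)
rpb = 0.604

0.604


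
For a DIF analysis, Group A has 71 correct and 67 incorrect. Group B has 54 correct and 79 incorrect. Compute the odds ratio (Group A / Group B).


Odds_A = 71/67 = 1.0597
Odds_B = 54/79 = 0.6835
OR = Odds_A / Odds_B = 1.0597 / 0.6835
Exactly, OR = (71 * 79) / (67 * 54) = 5609 / 3618
OR = 1.5503

1.5503


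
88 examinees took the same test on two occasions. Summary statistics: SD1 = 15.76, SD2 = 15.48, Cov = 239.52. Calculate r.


r = cov(X,Y) / (SD_X * SD_Y)
r = 239.52 / (15.76 * 15.48)
r = 239.52 / 243.9648
r = 0.9818

0.9818


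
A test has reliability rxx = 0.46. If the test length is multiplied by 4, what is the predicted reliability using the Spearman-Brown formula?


r_new = (n * rxx) / (1 + (n-1) * rxx)
r_new = (4 * 0.46) / (1 + 3 * 0.46)
r_new = 1.84 / 2.38
r_new = 0.7731

0.7731


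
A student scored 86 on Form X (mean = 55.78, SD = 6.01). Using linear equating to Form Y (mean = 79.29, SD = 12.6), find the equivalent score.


slope = SD_Y / SD_X = 12.6 / 6.01 ~ 2.0965
intercept = mean_Y - slope * mean_X = 79.29 - (12.6 / 6.01) * 55.78 ~ -37.6531
Y = slope * X + intercept. To avoid rounding drift from the rounded slope/intercept, evaluate the equivalent form Y = mean_Y + SD_Y * (X - mean_X) / SD_X at full precision:
Y = 79.29 + 12.6 * (86 - 55.78) / 6.01
Y = 79.29 + 12.6 * 30.22 / 6.01
Y = 79.29 + 380.772 / 6.01
Y = 79.29 + 63.3564
Y = 142.6464

142.6464


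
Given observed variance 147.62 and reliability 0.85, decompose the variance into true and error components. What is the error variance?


var_true = rxx * var_obs = 0.85 * 147.62 = 125.477
var_error = var_obs - var_true
var_error = 147.62 - 125.477
var_error = 22.143

22.143


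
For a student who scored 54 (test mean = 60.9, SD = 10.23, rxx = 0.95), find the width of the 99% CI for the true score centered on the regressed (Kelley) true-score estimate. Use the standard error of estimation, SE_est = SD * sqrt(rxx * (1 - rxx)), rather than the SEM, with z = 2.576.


True score estimate = 0.95*54 + 0.05*60.9 = 54.345
SE_est = SD * sqrt(rxx * (1 - rxx)) = 10.23 * sqrt(0.95 * 0.05) = 10.23 * sqrt(0.0475) = 2.229577
CI = T_est +/- z * SE_est, so width = 2 * z * SE_est = 2 * 2.576 * 2.229577
Width = 11.4868

11.4868


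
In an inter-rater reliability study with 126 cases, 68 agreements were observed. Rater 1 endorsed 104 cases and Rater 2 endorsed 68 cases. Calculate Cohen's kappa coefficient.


P_o = 68/126 = 0.539683
P_e = (104*68 + 22*58) / 15876 = 0.525825
kappa = (P_o - P_e) / (1 - P_e)
kappa = (0.539683 - 0.525825) / (1 - 0.525825)
kappa = 0.0292

0.0292


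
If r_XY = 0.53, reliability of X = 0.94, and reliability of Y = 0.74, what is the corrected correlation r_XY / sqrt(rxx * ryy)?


r_corrected = rxy / sqrt(rxx * ryy)
= 0.53 / sqrt(0.94 * 0.74)
= 0.53 / sqrt(0.6956)
= 0.53 / 0.834026
r_corrected = 0.6355

0.6355


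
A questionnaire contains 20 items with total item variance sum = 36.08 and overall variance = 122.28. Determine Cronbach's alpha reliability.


alpha = (k/(k-1)) * (1 - sum(si^2)/s_total^2)
= (20/19) * (1 - 36.08/122.28)
alpha = 0.742

0.742


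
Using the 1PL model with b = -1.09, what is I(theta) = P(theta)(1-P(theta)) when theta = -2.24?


P = 1/(1+exp(-(-2.24--1.09))) = 0.2405
I = P*(1-P) = 0.2405 * 0.7595
I = 0.1827

0.1827


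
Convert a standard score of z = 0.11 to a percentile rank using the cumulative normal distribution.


CDF(z) = 0.5 * (1 + erf(z/sqrt(2)))
erf(0.0778) = 0.0876
CDF = 0.5438
Percentile rank = 0.5438 * 100 = 54.38

54.38


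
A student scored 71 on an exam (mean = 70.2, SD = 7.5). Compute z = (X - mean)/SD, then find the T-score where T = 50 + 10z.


z = (X - mean) / SD = (71 - 70.2) / 7.5
z = 0.8 / 7.5
z = 0.1067
T-score = T = 50 + 10z
Carry z at full precision (z = 0.8 / 7.5) into the conversion:
T-score = 50 + 10 * (0.8 / 7.5) = 50 + 8 / 7.5
T-score = 50 + 1.0667
T-score = 51.0667

51.0667


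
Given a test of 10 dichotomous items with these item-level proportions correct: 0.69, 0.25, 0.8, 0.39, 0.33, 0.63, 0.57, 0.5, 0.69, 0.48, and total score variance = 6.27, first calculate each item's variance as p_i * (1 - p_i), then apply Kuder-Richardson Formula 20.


For each item, compute p_i * q_i:
  Item 1: 0.69 * 0.31 = 0.2139
  Item 2: 0.25 * 0.75 = 0.1875
  Item 3: 0.8 * 0.2 = 0.16
  Item 4: 0.39 * 0.61 = 0.2379
  Item 5: 0.33 * 0.67 = 0.2211
  Item 6: 0.63 * 0.37 = 0.2331
  Item 7: 0.57 * 0.43 = 0.2451
  Item 8: 0.5 * 0.5 = 0.25
  Item 9: 0.69 * 0.31 = 0.2139
  Item 10: 0.48 * 0.52 = 0.2496
Sum(p_i * q_i) = 0.2139 + 0.1875 + 0.16 + 0.2379 + 0.2211 + 0.2331 + 0.2451 + 0.25 + 0.2139 + 0.2496 = 2.2121
KR-20 = (k/(k-1)) * (1 - Sum(p_i*q_i) / Var_total)
= (10/9) * (1 - 2.2121/6.27)
= 1.1111 * 0.6472
KR-20 = 0.7191

0.7191


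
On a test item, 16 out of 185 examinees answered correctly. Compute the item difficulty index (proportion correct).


Item difficulty p = number correct / total examinees
p = 16 / 185
p = 0.0865

0.0865


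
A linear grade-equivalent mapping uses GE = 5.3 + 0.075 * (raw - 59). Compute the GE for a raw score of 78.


raw - median = 78 - 59 = 19
slope * diff = 0.075 * 19 = 1.425
GE = 5.3 + 1.425
GE = 6.725

6.725


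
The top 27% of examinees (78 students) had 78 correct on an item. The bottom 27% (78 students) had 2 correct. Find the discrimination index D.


p_upper = 78/78 = 1.0
p_lower = 2/78 = 0.0256
D = 1.0 - 0.0256 = 0.9744

0.9744


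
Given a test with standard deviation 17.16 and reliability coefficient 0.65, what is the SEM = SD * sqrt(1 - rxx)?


SEM = SD * sqrt(1 - rxx)
SEM = 17.16 * sqrt(1 - 0.65)
SEM = 17.16 * sqrt(0.35) = 17.16 * 0.591608
SEM = 10.152

10.152


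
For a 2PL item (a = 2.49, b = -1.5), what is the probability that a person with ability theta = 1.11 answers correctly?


a*(theta - b) = 2.49 * (1.11 - -1.5) = 6.4989
exp(-6.4989) = 0.0015
P = 1 / (1 + 0.0015)
P = 0.9985

0.9985


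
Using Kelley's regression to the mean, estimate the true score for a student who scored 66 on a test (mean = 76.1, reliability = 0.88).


T_est = rxx * X + (1 - rxx) * mean
T_est = 0.88 * 66 + 0.12 * 76.1
T_est = 58.08 + 9.132
T_est = 67.212

67.212


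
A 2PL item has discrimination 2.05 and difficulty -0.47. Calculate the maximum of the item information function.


For 2PL, max info at theta = b = -0.47
I_max = a^2 / 4 = 2.05^2 / 4
= 4.2025 / 4
I_max = 1.0506

1.0506


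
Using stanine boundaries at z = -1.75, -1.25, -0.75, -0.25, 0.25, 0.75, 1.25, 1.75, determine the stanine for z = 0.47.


Stanine boundaries: [-1.75, -1.25, -0.75, -0.25, 0.25, 0.75, 1.25, 1.75]
z = 0.47
Check each boundary:
  z >= -1.75 -> could be stanine 2
  z >= -1.25 -> could be stanine 3
  z >= -0.75 -> could be stanine 4
  z >= -0.25 -> could be stanine 5
  z >= 0.25 -> could be stanine 6
  z < 0.75
  z < 1.25
  z < 1.75
Highest qualifying boundary gives stanine = 6

6


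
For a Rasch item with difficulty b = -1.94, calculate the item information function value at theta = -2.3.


P = 1/(1+exp(-(-2.3--1.94))) = 0.411
I = P*(1-P) = 0.411 * 0.589
I = 0.2421

0.2421


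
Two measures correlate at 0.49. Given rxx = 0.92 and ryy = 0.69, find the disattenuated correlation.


r_corrected = rxy / sqrt(rxx * ryy)
= 0.49 / sqrt(0.92 * 0.69)
= 0.49 / sqrt(0.6348)
= 0.49 / 0.796743
r_corrected = 0.615

0.615


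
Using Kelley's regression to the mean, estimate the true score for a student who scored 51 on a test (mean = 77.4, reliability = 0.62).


T_est = rxx * X + (1 - rxx) * mean
T_est = 0.62 * 51 + 0.38 * 77.4
T_est = 31.62 + 29.412
T_est = 61.032

61.032


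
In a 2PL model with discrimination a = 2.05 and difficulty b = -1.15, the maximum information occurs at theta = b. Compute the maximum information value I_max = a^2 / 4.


For 2PL, max info at theta = b = -1.15
I_max = a^2 / 4 = 2.05^2 / 4
= 4.2025 / 4
I_max = 1.0506

1.0506


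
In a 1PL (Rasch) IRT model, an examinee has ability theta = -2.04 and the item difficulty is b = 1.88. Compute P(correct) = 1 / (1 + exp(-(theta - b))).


theta - b = -2.04 - 1.88 = -3.92
exp(-(theta - b)) = exp(3.92) = 50.4004
P = 1 / (1 + 50.4004)
P = 0.0195

0.0195


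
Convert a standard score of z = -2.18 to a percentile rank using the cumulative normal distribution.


CDF(z) = 0.5 * (1 + erf(z/sqrt(2)))
erf(-1.5415) = -0.9707
CDF = 0.0146
Percentile rank = 0.0146 * 100 = 1.46

1.46


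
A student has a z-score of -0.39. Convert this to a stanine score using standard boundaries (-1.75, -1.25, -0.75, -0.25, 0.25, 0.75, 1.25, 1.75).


Stanine boundaries: [-1.75, -1.25, -0.75, -0.25, 0.25, 0.75, 1.25, 1.75]
z = -0.39
Check each boundary:
  z >= -1.75 -> could be stanine 2
  z >= -1.25 -> could be stanine 3
  z >= -0.75 -> could be stanine 4
  z < -0.25
  z < 0.25
  z < 0.75
  z < 1.25
  z < 1.75
Highest qualifying boundary gives stanine = 4

4


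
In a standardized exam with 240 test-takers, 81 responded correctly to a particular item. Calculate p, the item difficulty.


Item difficulty p = number correct / total examinees
p = 81 / 240
p = 0.3375

0.3375


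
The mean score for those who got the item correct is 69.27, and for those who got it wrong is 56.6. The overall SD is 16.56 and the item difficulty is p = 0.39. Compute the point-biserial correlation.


q = 1 - p = 0.61
rpb = ((M1 - M0) / SD) * sqrt(p * q)
rpb = ((69.27 - 56.6) / 16.56) * sqrt(0.39 * 0.61)
rpb = 0.3732

0.3732


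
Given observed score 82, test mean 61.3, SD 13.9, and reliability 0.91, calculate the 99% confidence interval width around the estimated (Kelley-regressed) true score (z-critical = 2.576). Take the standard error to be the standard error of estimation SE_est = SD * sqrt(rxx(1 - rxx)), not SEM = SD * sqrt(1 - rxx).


True score estimate = 0.91*82 + 0.09*61.3 = 80.137
SE_est = SD * sqrt(rxx * (1 - rxx)) = 13.9 * sqrt(0.91 * 0.09) = 13.9 * sqrt(0.0819) = 3.977926
CI = T_est +/- z * SE_est, so width = 2 * z * SE_est = 2 * 2.576 * 3.977926
Width = 20.4943

20.4943


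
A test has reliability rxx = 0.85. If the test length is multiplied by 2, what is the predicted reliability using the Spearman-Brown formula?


r_new = (n * rxx) / (1 + (n-1) * rxx)
r_new = (2 * 0.85) / (1 + 1 * 0.85)
r_new = 1.7 / 1.85
r_new = 0.9189

0.9189


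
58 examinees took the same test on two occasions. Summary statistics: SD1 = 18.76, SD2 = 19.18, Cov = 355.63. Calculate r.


r = cov(X,Y) / (SD_X * SD_Y)
r = 355.63 / (18.76 * 19.18)
r = 355.63 / 359.8168
r = 0.9884

0.9884


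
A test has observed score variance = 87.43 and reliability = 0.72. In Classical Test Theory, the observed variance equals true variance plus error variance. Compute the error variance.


var_true = rxx * var_obs = 0.72 * 87.43 = 62.9496
var_error = var_obs - var_true
var_error = 87.43 - 62.9496
var_error = 24.4804

24.4804


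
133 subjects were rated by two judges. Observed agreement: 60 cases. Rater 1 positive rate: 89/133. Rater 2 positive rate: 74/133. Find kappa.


P_o = 60/133 = 0.451128
P_e = (89*74 + 44*59) / 17689 = 0.51908
kappa = (P_o - P_e) / (1 - P_e)
kappa = (0.451128 - 0.51908) / (1 - 0.51908)
kappa = -0.1413

-0.1413


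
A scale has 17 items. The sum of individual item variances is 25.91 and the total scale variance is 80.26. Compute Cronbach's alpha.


alpha = (k/(k-1)) * (1 - sum(si^2)/s_total^2)
= (17/16) * (1 - 25.91/80.26)
alpha = 0.7195

0.7195


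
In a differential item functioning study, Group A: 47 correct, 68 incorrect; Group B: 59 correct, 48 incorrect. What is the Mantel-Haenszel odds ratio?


Odds_A = 47/68 = 0.6912
Odds_B = 59/48 = 1.2292
OR = Odds_A / Odds_B = 0.6912 / 1.2292
Exactly, OR = (47 * 48) / (68 * 59) = 2256 / 4012
OR = 0.5623

0.5623


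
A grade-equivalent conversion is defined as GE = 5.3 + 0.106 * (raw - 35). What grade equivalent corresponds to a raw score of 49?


raw - median = 49 - 35 = 14
slope * diff = 0.106 * 14 = 1.484
GE = 5.3 + 1.484
GE = 6.784

6.784


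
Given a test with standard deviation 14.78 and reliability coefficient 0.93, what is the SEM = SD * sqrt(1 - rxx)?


SEM = SD * sqrt(1 - rxx)
SEM = 14.78 * sqrt(1 - 0.93)
SEM = 14.78 * sqrt(0.07) = 14.78 * 0.264575
SEM = 3.9104

3.9104


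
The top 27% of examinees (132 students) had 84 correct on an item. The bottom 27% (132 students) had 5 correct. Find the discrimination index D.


p_upper = 84/132 = 0.6364
p_lower = 5/132 = 0.0379
D = 0.6364 - 0.0379 = 0.5985

0.5985


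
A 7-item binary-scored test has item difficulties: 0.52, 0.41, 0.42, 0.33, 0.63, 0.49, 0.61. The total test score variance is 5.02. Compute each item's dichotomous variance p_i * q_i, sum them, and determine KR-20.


For each item, compute p_i * q_i:
  Item 1: 0.52 * 0.48 = 0.2496
  Item 2: 0.41 * 0.59 = 0.2419
  Item 3: 0.42 * 0.58 = 0.2436
  Item 4: 0.33 * 0.67 = 0.2211
  Item 5: 0.63 * 0.37 = 0.2331
  Item 6: 0.49 * 0.51 = 0.2499
  Item 7: 0.61 * 0.39 = 0.2379
Sum(p_i * q_i) = 0.2496 + 0.2419 + 0.2436 + 0.2211 + 0.2331 + 0.2499 + 0.2379 = 1.6771
KR-20 = (k/(k-1)) * (1 - Sum(p_i*q_i) / Var_total)
= (7/6) * (1 - 1.6771/5.02)
= 1.1667 * 0.6659
KR-20 = 0.7769

0.7769


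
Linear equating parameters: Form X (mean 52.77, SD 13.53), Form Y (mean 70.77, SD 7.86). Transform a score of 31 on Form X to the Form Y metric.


slope = SD_Y / SD_X = 7.86 / 13.53 ~ 0.5809
intercept = mean_Y - slope * mean_X = 70.77 - (7.86 / 13.53) * 52.77 ~ 40.1143
Y = slope * X + intercept. To avoid rounding drift from the rounded slope/intercept, evaluate the equivalent form Y = mean_Y + SD_Y * (X - mean_X) / SD_X at full precision:
Y = 70.77 + 7.86 * (31 - 52.77) / 13.53
Y = 70.77 - 7.86 * 21.77 / 13.53
Y = 70.77 - 171.1122 / 13.53
Y = 70.77 - 12.6469
Y = 58.1231

58.1231


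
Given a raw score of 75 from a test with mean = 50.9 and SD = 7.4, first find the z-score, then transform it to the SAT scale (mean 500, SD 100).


z = (X - mean) / SD = (75 - 50.9) / 7.4
z = 24.1 / 7.4
z = 3.2568
SAT-scale = SAT = 500 + 100z
Carry z at full precision (z = 24.1 / 7.4) into the conversion:
SAT-scale = 500 + 100 * (24.1 / 7.4) = 500 + 2410 / 7.4
SAT-scale = 500 + 325.6757
SAT-scale = 825.6757

825.6757


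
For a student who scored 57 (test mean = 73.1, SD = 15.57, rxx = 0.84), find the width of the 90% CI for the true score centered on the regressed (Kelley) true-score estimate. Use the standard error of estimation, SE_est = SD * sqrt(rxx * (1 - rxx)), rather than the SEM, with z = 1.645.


True score estimate = 0.84*57 + 0.16*73.1 = 59.576
SE_est = SD * sqrt(rxx * (1 - rxx)) = 15.57 * sqrt(0.84 * 0.16) = 15.57 * sqrt(0.1344) = 5.708056
CI = T_est +/- z * SE_est, so width = 2 * z * SE_est = 2 * 1.645 * 5.708056
Width = 18.7795

18.7795


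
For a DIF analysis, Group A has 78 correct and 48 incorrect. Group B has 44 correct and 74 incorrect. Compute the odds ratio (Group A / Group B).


Odds_A = 78/48 = 1.625
Odds_B = 44/74 = 0.5946
OR = Odds_A / Odds_B = 1.625 / 0.5946
Exactly, OR = (78 * 74) / (48 * 44) = 5772 / 2112
OR = 2.733

2.733


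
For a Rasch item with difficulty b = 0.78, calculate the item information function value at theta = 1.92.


P = 1/(1+exp(-(1.92-0.78))) = 0.7577
I = P*(1-P) = 0.7577 * 0.2423
I = 0.1836

0.1836


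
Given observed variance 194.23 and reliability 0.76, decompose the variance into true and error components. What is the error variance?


var_true = rxx * var_obs = 0.76 * 194.23 = 147.6148
var_error = var_obs - var_true
var_error = 194.23 - 147.6148
var_error = 46.6152

46.6152


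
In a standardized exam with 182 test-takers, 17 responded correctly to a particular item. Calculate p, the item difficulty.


Item difficulty p = number correct / total examinees
p = 17 / 182
p = 0.0934

0.0934


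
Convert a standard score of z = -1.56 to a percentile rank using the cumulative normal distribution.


CDF(z) = 0.5 * (1 + erf(z/sqrt(2)))
erf(-1.1031) = -0.8812
CDF = 0.0594
Percentile rank = 0.0594 * 100 = 5.94

5.94


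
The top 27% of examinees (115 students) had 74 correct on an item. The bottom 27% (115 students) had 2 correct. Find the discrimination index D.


p_upper = 74/115 = 0.6435
p_lower = 2/115 = 0.0174
D = 0.6435 - 0.0174 = 0.6261

0.6261


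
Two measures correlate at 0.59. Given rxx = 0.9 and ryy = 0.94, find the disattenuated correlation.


r_corrected = rxy / sqrt(rxx * ryy)
= 0.59 / sqrt(0.9 * 0.94)
= 0.59 / sqrt(0.846)
= 0.59 / 0.919783
r_corrected = 0.6415

0.6415


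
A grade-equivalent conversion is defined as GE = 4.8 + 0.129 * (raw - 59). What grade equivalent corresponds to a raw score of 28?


raw - median = 28 - 59 = -31
slope * diff = 0.129 * -31 = -3.999
GE = 4.8 + -3.999
GE = 0.801

0.801


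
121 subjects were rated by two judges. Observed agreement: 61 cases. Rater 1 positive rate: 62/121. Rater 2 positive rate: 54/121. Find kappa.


P_o = 61/121 = 0.504132
P_e = (62*54 + 59*67) / 14641 = 0.498668
kappa = (P_o - P_e) / (1 - P_e)
kappa = (0.504132 - 0.498668) / (1 - 0.498668)
kappa = 0.0109

0.0109


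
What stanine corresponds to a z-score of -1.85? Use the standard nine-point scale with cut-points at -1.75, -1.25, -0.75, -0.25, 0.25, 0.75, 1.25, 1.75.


Stanine boundaries: [-1.75, -1.25, -0.75, -0.25, 0.25, 0.75, 1.25, 1.75]
z = -1.85
Check each boundary:
  z < -1.75
  z < -1.25
  z < -0.75
  z < -0.25
  z < 0.25
  z < 0.75
  z < 1.25
  z < 1.75
Highest qualifying boundary gives stanine = 1

1


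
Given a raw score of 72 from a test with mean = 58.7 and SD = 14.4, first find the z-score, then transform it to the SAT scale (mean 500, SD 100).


z = (X - mean) / SD = (72 - 58.7) / 14.4
z = 13.3 / 14.4
z = 0.9236
SAT-scale = SAT = 500 + 100z
Carry z at full precision (z = 13.3 / 14.4) into the conversion:
SAT-scale = 500 + 100 * (13.3 / 14.4) = 500 + 1330 / 14.4
SAT-scale = 500 + 92.3611
SAT-scale = 592.3611

592.3611


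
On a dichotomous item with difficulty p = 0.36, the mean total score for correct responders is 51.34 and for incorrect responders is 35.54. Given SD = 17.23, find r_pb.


q = 1 - p = 0.64
rpb = ((M1 - M0) / SD) * sqrt(p * q)
rpb = ((51.34 - 35.54) / 17.23) * sqrt(0.36 * 0.64)
rpb = 0.4402

0.4402


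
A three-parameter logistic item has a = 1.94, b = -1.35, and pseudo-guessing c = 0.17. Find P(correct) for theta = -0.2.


logit = 1.94*(-0.2 - -1.35) = 2.231
P* = 1/(1 + exp(-2.231)) = 0.903
P = 0.17 + (1 - 0.17) * 0.903
P = 0.9195

0.9195


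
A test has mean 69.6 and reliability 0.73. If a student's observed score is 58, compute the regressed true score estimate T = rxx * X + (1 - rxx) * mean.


T_est = rxx * X + (1 - rxx) * mean
T_est = 0.73 * 58 + 0.27 * 69.6
T_est = 42.34 + 18.792
T_est = 61.132

61.132


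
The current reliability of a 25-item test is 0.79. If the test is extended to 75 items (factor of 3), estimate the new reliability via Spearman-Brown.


r_new = (n * rxx) / (1 + (n-1) * rxx)
r_new = (3 * 0.79) / (1 + 2 * 0.79)
r_new = 2.37 / 2.58
r_new = 0.9186

0.9186


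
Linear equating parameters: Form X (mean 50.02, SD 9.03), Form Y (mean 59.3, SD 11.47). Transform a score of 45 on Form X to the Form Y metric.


slope = SD_Y / SD_X = 11.47 / 9.03 ~ 1.2702
intercept = mean_Y - slope * mean_X = 59.3 - (11.47 / 9.03) * 50.02 ~ -4.2359
Y = slope * X + intercept. To avoid rounding drift from the rounded slope/intercept, evaluate the equivalent form Y = mean_Y + SD_Y * (X - mean_X) / SD_X at full precision:
Y = 59.3 + 11.47 * (45 - 50.02) / 9.03
Y = 59.3 - 11.47 * 5.02 / 9.03
Y = 59.3 - 57.5794 / 9.03
Y = 59.3 - 6.3765
Y = 52.9235

52.9235


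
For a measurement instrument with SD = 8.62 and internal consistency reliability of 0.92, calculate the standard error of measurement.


SEM = SD * sqrt(1 - rxx)
SEM = 8.62 * sqrt(1 - 0.92)
SEM = 8.62 * sqrt(0.08) = 8.62 * 0.282843
SEM = 2.4381

2.4381


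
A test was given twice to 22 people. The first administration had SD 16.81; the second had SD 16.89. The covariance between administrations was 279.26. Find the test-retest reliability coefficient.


r = cov(X,Y) / (SD_X * SD_Y)
r = 279.26 / (16.81 * 16.89)
r = 279.26 / 283.9209
r = 0.9836

0.9836


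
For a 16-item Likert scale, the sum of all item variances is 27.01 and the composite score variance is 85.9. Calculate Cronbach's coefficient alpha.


alpha = (k/(k-1)) * (1 - sum(si^2)/s_total^2)
= (16/15) * (1 - 27.01/85.9)
alpha = 0.7313

0.7313


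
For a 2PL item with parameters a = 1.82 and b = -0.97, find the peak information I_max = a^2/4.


For 2PL, max info at theta = b = -0.97
I_max = a^2 / 4 = 1.82^2 / 4
= 3.3124 / 4
I_max = 0.8281

0.8281


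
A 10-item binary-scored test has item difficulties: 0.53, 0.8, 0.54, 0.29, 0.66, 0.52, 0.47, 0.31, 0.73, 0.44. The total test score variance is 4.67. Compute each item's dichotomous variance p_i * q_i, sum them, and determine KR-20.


For each item, compute p_i * q_i:
  Item 1: 0.53 * 0.47 = 0.2491
  Item 2: 0.8 * 0.2 = 0.16
  Item 3: 0.54 * 0.46 = 0.2484
  Item 4: 0.29 * 0.71 = 0.2059
  Item 5: 0.66 * 0.34 = 0.2244
  Item 6: 0.52 * 0.48 = 0.2496
  Item 7: 0.47 * 0.53 = 0.2491
  Item 8: 0.31 * 0.69 = 0.2139
  Item 9: 0.73 * 0.27 = 0.1971
  Item 10: 0.44 * 0.56 = 0.2464
Sum(p_i * q_i) = 0.2491 + 0.16 + 0.2484 + 0.2059 + 0.2244 + 0.2496 + 0.2491 + 0.2139 + 0.1971 + 0.2464 = 2.2439
KR-20 = (k/(k-1)) * (1 - Sum(p_i*q_i) / Var_total)
= (10/9) * (1 - 2.2439/4.67)
= 1.1111 * 0.5195
KR-20 = 0.5772

0.5772


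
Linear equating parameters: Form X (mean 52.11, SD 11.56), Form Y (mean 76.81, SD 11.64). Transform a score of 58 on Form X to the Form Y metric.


slope = SD_Y / SD_X = 11.64 / 11.56 ~ 1.0069
intercept = mean_Y - slope * mean_X = 76.81 - (11.64 / 11.56) * 52.11 ~ 24.3394
Y = slope * X + intercept. To avoid rounding drift from the rounded slope/intercept, evaluate the equivalent form Y = mean_Y + SD_Y * (X - mean_X) / SD_X at full precision:
Y = 76.81 + 11.64 * (58 - 52.11) / 11.56
Y = 76.81 + 11.64 * 5.89 / 11.56
Y = 76.81 + 68.5596 / 11.56
Y = 76.81 + 5.9308
Y = 82.7408

82.7408


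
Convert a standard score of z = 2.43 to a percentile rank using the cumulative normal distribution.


CDF(z) = 0.5 * (1 + erf(z/sqrt(2)))
erf(1.7183) = 0.9849
CDF = 0.9925
Percentile rank = 0.9925 * 100 = 99.25

99.25


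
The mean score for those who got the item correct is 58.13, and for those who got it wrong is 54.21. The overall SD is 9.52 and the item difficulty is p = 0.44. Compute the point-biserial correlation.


q = 1 - p = 0.56
rpb = ((M1 - M0) / SD) * sqrt(p * q)
rpb = ((58.13 - 54.21) / 9.52) * sqrt(0.44 * 0.56)
rpb = 0.2044

0.2044


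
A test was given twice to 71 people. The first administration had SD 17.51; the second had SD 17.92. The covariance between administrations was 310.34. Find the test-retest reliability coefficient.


r = cov(X,Y) / (SD_X * SD_Y)
r = 310.34 / (17.51 * 17.92)
r = 310.34 / 313.7792
r = 0.989

0.989


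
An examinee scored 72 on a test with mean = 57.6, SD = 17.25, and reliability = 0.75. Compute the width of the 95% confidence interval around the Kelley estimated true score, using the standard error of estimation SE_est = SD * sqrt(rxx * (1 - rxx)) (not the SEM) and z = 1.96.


True score estimate = 0.75*72 + 0.25*57.6 = 68.4
SE_est = SD * sqrt(rxx * (1 - rxx)) = 17.25 * sqrt(0.75 * 0.25) = 17.25 * sqrt(0.1875) = 7.469469
CI = T_est +/- z * SE_est, so width = 2 * z * SE_est = 2 * 1.96 * 7.469469
Width = 29.2803

29.2803


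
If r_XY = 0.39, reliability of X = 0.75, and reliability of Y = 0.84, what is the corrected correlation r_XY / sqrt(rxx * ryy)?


r_corrected = rxy / sqrt(rxx * ryy)
= 0.39 / sqrt(0.75 * 0.84)
= 0.39 / sqrt(0.63)
= 0.39 / 0.793725
r_corrected = 0.4914

0.4914


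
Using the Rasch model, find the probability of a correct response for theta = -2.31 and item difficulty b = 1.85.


theta - b = -2.31 - 1.85 = -4.16
exp(-(theta - b)) = exp(4.16) = 64.0715
P = 1 / (1 + 64.0715)
P = 0.0154

0.0154


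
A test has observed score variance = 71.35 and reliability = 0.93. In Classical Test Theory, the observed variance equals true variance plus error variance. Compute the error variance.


var_true = rxx * var_obs = 0.93 * 71.35 = 66.3555
var_error = var_obs - var_true
var_error = 71.35 - 66.3555
var_error = 4.9945

4.9945


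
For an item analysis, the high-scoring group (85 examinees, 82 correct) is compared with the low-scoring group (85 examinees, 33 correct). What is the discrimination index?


p_upper = 82/85 = 0.9647
p_lower = 33/85 = 0.3882
D = 0.9647 - 0.3882 = 0.5765

0.5765


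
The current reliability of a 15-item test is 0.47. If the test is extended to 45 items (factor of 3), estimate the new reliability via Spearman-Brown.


r_new = (n * rxx) / (1 + (n-1) * rxx)
r_new = (3 * 0.47) / (1 + 2 * 0.47)
r_new = 1.41 / 1.94
r_new = 0.7268

0.7268


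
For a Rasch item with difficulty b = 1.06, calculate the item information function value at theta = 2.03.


P = 1/(1+exp(-(2.03-1.06))) = 0.7251
I = P*(1-P) = 0.7251 * 0.2749
I = 0.1993

0.1993


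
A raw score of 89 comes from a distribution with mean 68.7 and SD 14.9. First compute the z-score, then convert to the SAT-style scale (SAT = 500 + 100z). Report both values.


z = (X - mean) / SD = (89 - 68.7) / 14.9
z = 20.3 / 14.9
z = 1.3624
SAT-scale = SAT = 500 + 100z
Carry z at full precision (z = 20.3 / 14.9) into the conversion:
SAT-scale = 500 + 100 * (20.3 / 14.9) = 500 + 2030 / 14.9
SAT-scale = 500 + 136.2416
SAT-scale = 636.2416

636.2416


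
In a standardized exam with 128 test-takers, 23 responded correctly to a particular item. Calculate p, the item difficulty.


Item difficulty p = number correct / total examinees
p = 23 / 128
p = 0.1797

0.1797


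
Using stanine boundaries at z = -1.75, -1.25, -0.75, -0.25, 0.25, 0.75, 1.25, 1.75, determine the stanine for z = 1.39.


Stanine boundaries: [-1.75, -1.25, -0.75, -0.25, 0.25, 0.75, 1.25, 1.75]
z = 1.39
Check each boundary:
  z >= -1.75 -> could be stanine 2
  z >= -1.25 -> could be stanine 3
  z >= -0.75 -> could be stanine 4
  z >= -0.25 -> could be stanine 5
  z >= 0.25 -> could be stanine 6
  z >= 0.75 -> could be stanine 7
  z >= 1.25 -> could be stanine 8
  z < 1.75
Highest qualifying boundary gives stanine = 8

8
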